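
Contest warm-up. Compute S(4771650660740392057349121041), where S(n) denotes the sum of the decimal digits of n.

4+7+7+1+6+5+0+6+6+0+7+4+0+3+9+2+0+5+7+3+4+9+1+2+1+0+4+1 = 104

104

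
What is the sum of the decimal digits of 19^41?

19^41 = 26847115986241183138017674520015691090350184323352819
Sum of its 53 digits: 208.

208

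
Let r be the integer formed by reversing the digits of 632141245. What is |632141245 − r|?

Reverse of 632141245 is 542141236.
|632141245 − 542141236| = 90000009

90000009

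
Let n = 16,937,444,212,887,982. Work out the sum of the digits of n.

1+6+9+3+7+4+4+4+2+1+2+8+8+7+9+8+2 = 85

85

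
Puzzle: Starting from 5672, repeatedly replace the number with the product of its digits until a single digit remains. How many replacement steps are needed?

5672 → 420 → 0 (2 steps)

2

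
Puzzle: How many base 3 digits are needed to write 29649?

10

29649 in base 3 is 1111200010, which has 10 digits.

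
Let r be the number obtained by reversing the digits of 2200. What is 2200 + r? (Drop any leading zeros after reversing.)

Reverse of 2200 is 22.
2200 + 22 = 2222

2222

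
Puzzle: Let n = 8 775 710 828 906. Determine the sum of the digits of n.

68

8+7+7+5+7+1+0+8+2+8+9+0+6 = 68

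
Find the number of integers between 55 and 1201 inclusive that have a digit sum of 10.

78

The integers in [55, 1201] that have a digit sum of 10: 55, 64, 73, 82, 91, 109, …, 1171, 1180.
78 qualify.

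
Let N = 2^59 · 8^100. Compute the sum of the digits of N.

2^59 · 8^100 = 1174271291386916613944740298394668513687841274454159935353645485766104512557304221731849499192384351515967488
Sum of its 109 digits: 509.

509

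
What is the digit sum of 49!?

225

49! = 608281864034267560872252163321295376887552831379210240000000000
Sum of its 63 digits: 225.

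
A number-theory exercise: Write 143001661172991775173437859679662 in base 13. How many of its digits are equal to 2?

1

143001661172991775173437859679662 in base 13 is 92BB6616A655C56A6690A41139C68.
The digit 2 appears 1 time.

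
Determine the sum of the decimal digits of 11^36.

11^36 = 30912680532870672635673352936887453361
Sum of its 38 digits: 172.

172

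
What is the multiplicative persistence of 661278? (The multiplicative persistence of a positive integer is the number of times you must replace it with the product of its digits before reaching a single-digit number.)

661278 → 4032 → 0 (2 steps)

2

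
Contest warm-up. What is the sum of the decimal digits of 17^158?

17^158 = 257590343219444812334126125943869207082523159110732011996017454567504773416028744310294903357081950599846073333759720843950791588723965809522065732880579232013754128947519277816901623083739331809
Sum of its 195 digits: 847.

847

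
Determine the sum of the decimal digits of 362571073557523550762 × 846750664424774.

163

362571073557523550762 × 846750664424774 = 307007297436036674002684714719377788
Sum of its 36 digits: 163.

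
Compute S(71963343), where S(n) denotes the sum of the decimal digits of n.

36

7+1+9+6+3+3+4+3 = 36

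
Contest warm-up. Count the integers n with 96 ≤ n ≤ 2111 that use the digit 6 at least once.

The integers in [96, 2111] that use the digit 6 at least once: 96, 106, 116, 126, 136, 146, …, 2096, 2106.
544 qualify.

544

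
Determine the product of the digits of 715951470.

0

7×1×5×9×5×1×4×7×0 = 0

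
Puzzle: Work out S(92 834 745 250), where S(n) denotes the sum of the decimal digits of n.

9+2+8+3+4+7+4+5+2+5+0 = 49

49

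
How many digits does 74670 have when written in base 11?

5

74670 in base 11 is 51112, which has 5 digits.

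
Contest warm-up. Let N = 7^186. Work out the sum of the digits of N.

7^186 = 15425364765854238719865682980850950480606374287625859312783428174914691263882113064915710538959556071717362843363289858942796464024227995050544648043803809649
Sum of its 158 digits: 748.

748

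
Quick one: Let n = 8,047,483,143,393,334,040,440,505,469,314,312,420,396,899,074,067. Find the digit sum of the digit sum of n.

16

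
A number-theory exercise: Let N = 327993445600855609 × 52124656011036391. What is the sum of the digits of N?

327993445600855609 × 52124656011036391 = 17096545525819175835883776435467119
Sum of its 35 digits: 175.

175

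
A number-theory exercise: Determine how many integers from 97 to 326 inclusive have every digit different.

The integers in [97, 326] that have every digit different: 97, 98, 102, 103, 104, 105, …, 325, 326.
167 qualify.

167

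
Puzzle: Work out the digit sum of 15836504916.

48

1+5+8+3+6+5+0+4+9+1+6 = 48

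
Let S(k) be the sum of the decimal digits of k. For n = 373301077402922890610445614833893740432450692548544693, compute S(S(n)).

10

First digit sum: 226.
2+2+6 = 10.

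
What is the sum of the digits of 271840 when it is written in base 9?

271840 in base 9 is 453804.
Digit sum: 4+5+3+8+0+4 = 24.

24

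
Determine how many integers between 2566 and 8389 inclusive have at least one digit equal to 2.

The integers in [2566, 8389] that have at least one digit equal to 2: 2566, 2567, 2568, 2569, 2570, 2571, …, 8372, 8382.
1945 qualify.

1945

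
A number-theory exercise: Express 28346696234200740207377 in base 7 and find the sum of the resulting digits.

71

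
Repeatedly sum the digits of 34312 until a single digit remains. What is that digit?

4

3+4+3+1+2 = 13
1+3 = 4
(Equivalently, 34312 mod 9 = 4.)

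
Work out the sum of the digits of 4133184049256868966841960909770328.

166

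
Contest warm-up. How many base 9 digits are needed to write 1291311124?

1291311124 in base 9 is 3288741757, which has 10 digits.

10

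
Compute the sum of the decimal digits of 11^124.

11^124 = 1357353476561849937427520199681492097231976065318997729695477395105372610650488384370543193682515126029745934323188174458941797841
Sum of its 130 digits: 619.

619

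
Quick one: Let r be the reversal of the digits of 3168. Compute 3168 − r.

Reverse of 3168 is 8613.
3168 − 8613 = -5445

-5445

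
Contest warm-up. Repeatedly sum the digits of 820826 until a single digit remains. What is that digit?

8+2+0+8+2+6 = 26
2+6 = 8
(Equivalently, 820826 mod 9 = 8.)

8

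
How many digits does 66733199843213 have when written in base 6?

66733199843213 in base 6 is 353532450410414045, which has 18 digits.

18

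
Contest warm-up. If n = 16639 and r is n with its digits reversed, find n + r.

110300

Reverse of 16639 is 93661.
16639 + 93661 = 110300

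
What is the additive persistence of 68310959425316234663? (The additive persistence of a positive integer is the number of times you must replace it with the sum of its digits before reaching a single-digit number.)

3

68310959425316234663 → 86 → 14 → 5 (3 steps)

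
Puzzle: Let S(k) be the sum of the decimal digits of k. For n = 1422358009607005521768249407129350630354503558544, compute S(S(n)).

16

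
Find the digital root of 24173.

2+4+1+7+3 = 17
1+7 = 8

8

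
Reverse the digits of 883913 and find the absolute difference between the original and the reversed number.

Reverse of 883913 is 319388.
|883913 − 319388| = 564525

564525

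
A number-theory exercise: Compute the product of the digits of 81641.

8×1×6×4×1 = 192

192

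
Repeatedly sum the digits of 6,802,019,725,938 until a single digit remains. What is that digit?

6+8+0+2+0+1+9+7+2+5+9+3+8 = 60
6+0 = 6
(Equivalently, 6,802,019,725,938 mod 9 = 6.)

6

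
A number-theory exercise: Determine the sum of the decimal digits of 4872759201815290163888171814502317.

144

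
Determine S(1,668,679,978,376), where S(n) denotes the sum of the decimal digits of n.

1+6+6+8+6+7+9+9+7+8+3+7+6 = 83

83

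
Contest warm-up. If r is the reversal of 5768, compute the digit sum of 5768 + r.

Reversal of 5768 is 8675; 5768 + 8675 = 14443.
Digit sum of 14443: 1+4+4+4+3 = 16.

16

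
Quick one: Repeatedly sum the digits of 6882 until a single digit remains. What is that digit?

6+8+8+2 = 24
2+4 = 6

6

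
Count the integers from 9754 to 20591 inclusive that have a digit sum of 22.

The integers in [9754, 20591] that have a digit sum of 22: 9760, 9805, 9814, 9823, 9832, 9841, …, 20578, 20587.
613 qualify.

613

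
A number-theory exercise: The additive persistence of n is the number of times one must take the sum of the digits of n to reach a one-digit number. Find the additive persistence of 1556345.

1556345 → 29 → 11 → 2 (3 steps)

3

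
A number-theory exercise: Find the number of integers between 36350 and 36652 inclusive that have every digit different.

The integers in [36350, 36652] that have every digit different: 36401, 36402, 36405, 36407, 36408, 36409, …, 36597, 36598.
84 qualify.

84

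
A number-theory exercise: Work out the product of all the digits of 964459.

9×6×4×4×5×9 = 38880

38880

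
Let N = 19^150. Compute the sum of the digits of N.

820

19^150 = 650189786232526781822130514205283619891579147136027058173079702154742813734931094380338243643234332260239688736350593833551929592885268866532532369376633529644106904741075006882141907542067001
Sum of its 192 digits: 820.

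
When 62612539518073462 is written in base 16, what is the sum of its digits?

112

62612539518073462 in base 16 is DE71C5E075BA76.
Digit sum: 13+14+7+1+12+5+14+0+7+5+11+10+7+6 = 112.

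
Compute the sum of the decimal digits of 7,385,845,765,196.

74

7+3+8+5+8+4+5+7+6+5+1+9+6 = 74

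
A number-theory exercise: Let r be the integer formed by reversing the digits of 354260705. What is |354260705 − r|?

Reverse of 354260705 is 507062453.
|354260705 − 507062453| = 152801748

152801748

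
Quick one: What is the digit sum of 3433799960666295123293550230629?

139

3+4+3+3+7+9+9+9+6+0+6+6+6+2+9+5+1+2+3+2+9+3+5+5+0+2+3+0+6+2+9 = 139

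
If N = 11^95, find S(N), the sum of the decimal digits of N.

419

11^95 = 855667604660776411454653319264682415897096646406322620359170545489005669604802682190120890261212451
Sum of its 99 digits: 419.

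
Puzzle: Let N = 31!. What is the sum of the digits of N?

31! = 8222838654177922817725562880000000
Sum of its 34 digits: 135.

135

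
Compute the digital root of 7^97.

7

The digital root of n equals n mod 9 (or 9 when 9 | n), so we need 7^97 mod 9.
7^97 ≡ 7 (mod 9), so the digital root is 7.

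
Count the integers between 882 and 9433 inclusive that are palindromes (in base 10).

96

The integers in [882, 9433] that are palindromes (in base 10): 888, 898, 909, 919, 929, 939, …, 9229, 9339.
96 qualify.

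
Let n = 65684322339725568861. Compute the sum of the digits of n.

6+5+6+8+4+3+2+2+3+3+9+7+2+5+5+6+8+8+6+1 = 99

99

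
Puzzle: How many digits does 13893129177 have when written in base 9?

11

13893129177 in base 9 is 38766332326, which has 11 digits.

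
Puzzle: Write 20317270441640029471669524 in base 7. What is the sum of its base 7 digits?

78

20317270441640029471669524 in base 7 is 621120264520561011132356003460.
Digit sum: 6+2+1+1+2+0+2+6+4+5+2+0+5+6+1+0+1+1+1+3+2+3+5+6+0+0+3+4+6+0 = 78.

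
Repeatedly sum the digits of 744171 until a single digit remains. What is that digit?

6

7+4+4+1+7+1 = 24
2+4 = 6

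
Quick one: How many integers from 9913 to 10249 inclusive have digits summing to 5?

12

The integers in [9913, 10249] that have digits summing to 5: 10004, 10013, 10022, 10031, 10040, 10103, …, 10211, 10220.
12 qualify.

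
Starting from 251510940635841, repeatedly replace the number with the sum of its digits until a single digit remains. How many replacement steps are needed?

2

251510940635841 → 54 → 9 (2 steps)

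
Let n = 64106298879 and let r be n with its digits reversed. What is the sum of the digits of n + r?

57

Reversal of 64106298879 is 97889260146; 64106298879 + 97889260146 = 161995559025.
Digit sum of 161995559025: 1+6+1+9+9+5+5+5+9+0+2+5 = 57.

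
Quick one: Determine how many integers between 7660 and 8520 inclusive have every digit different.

The integers in [7660, 8520] that have every digit different: 7680, 7681, 7682, 7683, 7684, 7685, …, 8519, 8520.
421 qualify.

421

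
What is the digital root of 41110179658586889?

6

4+1+1+1+0+1+7+9+6+5+8+5+8+6+8+8+9 = 87
8+7 = 15
1+5 = 6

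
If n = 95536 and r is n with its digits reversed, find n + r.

159095

Reverse of 95536 is 63559.
95536 + 63559 = 159095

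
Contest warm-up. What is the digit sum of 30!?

30! = 265252859812191058636308480000000
Sum of its 33 digits: 117.

117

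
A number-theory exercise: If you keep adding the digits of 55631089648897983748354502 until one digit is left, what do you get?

5+5+6+3+1+0+8+9+6+4+8+8+9+7+9+8+3+7+4+8+3+5+4+5+0+2 = 137
1+3+7 = 11
1+1 = 2

2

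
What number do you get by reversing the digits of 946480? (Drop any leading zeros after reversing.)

84649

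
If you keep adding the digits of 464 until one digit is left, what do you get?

5

4+6+4 = 14
1+4 = 5
(Equivalently, 464 mod 9 = 5.)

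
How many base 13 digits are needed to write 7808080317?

7808080317 in base 13 is 97585798B, which has 9 digits.

9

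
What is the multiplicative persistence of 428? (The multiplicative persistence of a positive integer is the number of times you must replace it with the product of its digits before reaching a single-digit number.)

3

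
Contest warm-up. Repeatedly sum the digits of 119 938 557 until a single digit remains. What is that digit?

1+1+9+9+3+8+5+5+7 = 48
4+8 = 12
1+2 = 3

3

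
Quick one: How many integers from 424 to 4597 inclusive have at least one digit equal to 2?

1845

The integers in [424, 4597] that have at least one digit equal to 2: 424, 425, 426, 427, 428, 429, …, 4582, 4592.
1845 qualify.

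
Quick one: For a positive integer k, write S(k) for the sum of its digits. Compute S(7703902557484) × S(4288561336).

S(7703902557484) = 7+7+0+3+9+0+2+5+5+7+4+8+4 = 61.
S(4288561336) = 4+2+8+8+5+6+1+3+3+6 = 46.
61 · 46 = 2806.

2806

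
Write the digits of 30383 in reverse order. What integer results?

Reversing 30383 gives 38303.

38303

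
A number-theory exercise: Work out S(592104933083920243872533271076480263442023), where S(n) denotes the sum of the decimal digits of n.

156

5+9+2+1+0+4+9+3+3+0+8+3+9+2+0+2+4+3+8+7+2+5+3+3+2+7+1+0+7+6+4+8+0+2+6+3+4+4+2+0+2+3 = 156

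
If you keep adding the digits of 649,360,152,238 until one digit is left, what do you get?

6+4+9+3+6+0+1+5+2+2+3+8 = 49
4+9 = 13
1+3 = 4
(Equivalently, 649,360,152,238 mod 9 = 4.)

4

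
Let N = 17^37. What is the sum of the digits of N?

17^37 = 3362095853201812742282475234995233875224247377
Sum of its 46 digits: 197.

197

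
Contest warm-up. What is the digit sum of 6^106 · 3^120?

639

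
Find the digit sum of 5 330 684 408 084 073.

5+3+3+0+6+8+4+4+0+8+0+8+4+0+7+3 = 63

63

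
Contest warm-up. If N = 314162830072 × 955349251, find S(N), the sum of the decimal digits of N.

61

314162830072 × 955349251 = 300135224401325476072
Sum of its 21 digits: 61.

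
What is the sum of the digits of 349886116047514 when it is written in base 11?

349886116047514 in base 11 is A1536960AA6512.
Digit sum: 10+1+5+3+6+9+6+0+10+10+6+5+1+2 = 74.

74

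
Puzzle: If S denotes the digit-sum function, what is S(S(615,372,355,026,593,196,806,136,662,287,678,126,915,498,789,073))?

8

First digit sum: 233.
2+3+3 = 8.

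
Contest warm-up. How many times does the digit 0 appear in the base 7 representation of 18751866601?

2

18751866601 in base 7 is 1232455144006.
The digit 0 appears 2 times.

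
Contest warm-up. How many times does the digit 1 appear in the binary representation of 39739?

10

39739 in base 2 is 1001101100111011.
The digit 1 appears 10 times.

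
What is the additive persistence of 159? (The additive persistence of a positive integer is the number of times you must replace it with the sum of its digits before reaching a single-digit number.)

159 → 15 → 6 (2 steps)

2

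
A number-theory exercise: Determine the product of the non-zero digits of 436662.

5184

4×3×6×6×6×2 = 5184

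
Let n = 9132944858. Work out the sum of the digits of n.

9+1+3+2+9+4+4+8+5+8 = 53

53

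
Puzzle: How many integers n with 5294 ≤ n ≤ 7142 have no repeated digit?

The integers in [5294, 7142] that have no repeated digit: 5294, 5296, 5297, 5298, 5301, 5302, …, 7140, 7142.
923 qualify.

923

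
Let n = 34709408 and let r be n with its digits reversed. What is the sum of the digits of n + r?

16

Reversal of 34709408 is 80490743; 34709408 + 80490743 = 115200151.
Digit sum of 115200151: 1+1+5+2+0+0+1+5+1 = 16.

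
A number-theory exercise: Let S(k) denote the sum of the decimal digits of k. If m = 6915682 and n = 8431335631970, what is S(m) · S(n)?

S(6915682) = 6+9+1+5+6+8+2 = 37.
S(8431335631970) = 8+4+3+1+3+3+5+6+3+1+9+7+0 = 53.
37 · 53 = 1961.

1961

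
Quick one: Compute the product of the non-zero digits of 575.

175

5×7×5 = 175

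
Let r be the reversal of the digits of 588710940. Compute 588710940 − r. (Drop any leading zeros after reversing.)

539693055

Reverse of 588710940 is 49017885.
588710940 − 49017885 = 539693055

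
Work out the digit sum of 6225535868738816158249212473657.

6+2+2+5+5+3+5+8+6+8+7+3+8+8+1+6+1+5+8+2+4+9+2+1+2+4+7+3+6+5+7 = 149

149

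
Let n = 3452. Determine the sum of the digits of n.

14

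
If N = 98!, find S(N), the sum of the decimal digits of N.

98! = 9426890448883247745626185743057242473809693764078951663494238777294707070023223798882976159207729119823605850588608460429412647567360000000000000000000000
Sum of its 154 digits: 639.

639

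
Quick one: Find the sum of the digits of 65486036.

6+5+4+8+6+0+3+6 = 38

38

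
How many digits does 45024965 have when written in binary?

45024965 in base 2 is 10101011110000011011000101, which has 26 digits.

26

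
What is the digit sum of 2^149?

212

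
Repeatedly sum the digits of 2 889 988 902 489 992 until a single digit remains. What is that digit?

5

2+8+8+9+9+8+8+9+0+2+4+8+9+9+9+2 = 104
1+0+4 = 5
(Equivalently, 2 889 988 902 489 992 mod 9 = 5.)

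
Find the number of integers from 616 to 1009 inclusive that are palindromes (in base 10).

40

The integers in [616, 1009] that are palindromes (in base 10): 616, 626, 636, 646, 656, 666, …, 999, 1001.
40 qualify.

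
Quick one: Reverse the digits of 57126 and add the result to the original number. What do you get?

119301

Reverse of 57126 is 62175.
57126 + 62175 = 119301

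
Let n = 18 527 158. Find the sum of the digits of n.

1+8+5+2+7+1+5+8 = 37

37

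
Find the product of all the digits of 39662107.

0

3×9×6×6×2×1×0×7 = 0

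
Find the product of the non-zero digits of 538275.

8400

5×3×8×2×7×5 = 8400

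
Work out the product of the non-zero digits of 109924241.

1×9×9×2×4×2×4×1 = 5184

5184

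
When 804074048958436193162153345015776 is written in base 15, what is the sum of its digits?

184

804074048958436193162153345015776 in base 15 is E2448726618593AA8AD8D4137C51.
Digit sum: 14+2+4+4+8+7+2+6+6+1+8+5+9+3+10+10+8+10+13+8+13+4+1+3+7+12+5+1 = 184.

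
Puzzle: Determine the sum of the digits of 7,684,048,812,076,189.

7+6+8+4+0+4+8+8+1+2+0+7+6+1+8+9 = 79

79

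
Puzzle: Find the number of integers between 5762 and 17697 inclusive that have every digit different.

4414

The integers in [5762, 17697] that have every digit different: 5762, 5763, 5764, 5768, 5769, 5780, …, 17694, 17695.
4414 qualify.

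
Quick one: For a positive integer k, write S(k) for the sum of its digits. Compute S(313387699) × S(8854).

1225

S(313387699) = 3+1+3+3+8+7+6+9+9 = 49.
S(8854) = 8+8+5+4 = 25.
49 · 25 = 1225.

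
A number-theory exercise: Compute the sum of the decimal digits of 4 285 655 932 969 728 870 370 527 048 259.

4+2+8+5+6+5+5+9+3+2+9+6+9+7+2+8+8+7+0+3+7+0+5+2+7+0+4+8+2+5+9 = 157

157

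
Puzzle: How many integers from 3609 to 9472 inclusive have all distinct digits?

3007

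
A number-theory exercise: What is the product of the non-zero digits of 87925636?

544320

8×7×9×2×5×6×3×6 = 544320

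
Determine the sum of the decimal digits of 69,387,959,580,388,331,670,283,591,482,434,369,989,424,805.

6+9+3+8+7+9+5+9+5+8+0+3+8+8+3+3+1+6+7+0+2+8+3+5+9+1+4+8+2+4+3+4+3+6+9+9+8+9+4+2+4+8+0+5 = 228

228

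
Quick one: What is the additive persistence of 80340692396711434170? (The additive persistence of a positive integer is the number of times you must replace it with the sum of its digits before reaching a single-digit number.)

3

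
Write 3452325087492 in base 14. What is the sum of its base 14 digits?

73

3452325087492 in base 14 is BD144508B88.
Digit sum: 11+13+1+4+4+5+0+8+11+8+8 = 73.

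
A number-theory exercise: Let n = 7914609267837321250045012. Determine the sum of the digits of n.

94

7+9+1+4+6+0+9+2+6+7+8+3+7+3+2+1+2+5+0+0+4+5+0+1+2 = 94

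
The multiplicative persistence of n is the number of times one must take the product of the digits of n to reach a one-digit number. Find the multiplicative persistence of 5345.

2

5345 → 300 → 0 (2 steps)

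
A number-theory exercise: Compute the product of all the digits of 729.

7×2×9 = 126

126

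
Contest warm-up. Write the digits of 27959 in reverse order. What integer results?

Reversing 27959 gives 95972.

95972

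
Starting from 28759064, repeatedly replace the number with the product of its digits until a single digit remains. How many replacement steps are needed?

1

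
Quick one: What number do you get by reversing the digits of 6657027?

7207566

Reversing 6657027 gives 7207566.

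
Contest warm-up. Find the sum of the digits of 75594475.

7+5+5+9+4+4+7+5 = 46

46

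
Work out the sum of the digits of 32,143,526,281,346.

3+2+1+4+3+5+2+6+2+8+1+3+4+6 = 50

50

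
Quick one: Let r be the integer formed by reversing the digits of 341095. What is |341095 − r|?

249048

Reverse of 341095 is 590143.
|341095 − 590143| = 249048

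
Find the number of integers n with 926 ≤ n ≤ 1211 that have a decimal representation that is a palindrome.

10

The integers in [926, 1211] that have a decimal representation that is a palindrome: 929, 939, 949, 959, 969, 979, 989, 999, 1001, 1111.
10 qualify.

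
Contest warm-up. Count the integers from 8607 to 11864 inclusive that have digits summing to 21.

The integers in [8607, 11864] that have digits summing to 21: 8607, 8616, 8625, 8634, 8643, 8652, …, 11847, 11856.
167 qualify.

167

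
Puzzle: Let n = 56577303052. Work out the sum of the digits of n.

43

5+6+5+7+7+3+0+3+0+5+2 = 43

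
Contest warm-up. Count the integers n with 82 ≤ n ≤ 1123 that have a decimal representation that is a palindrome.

94

The integers in [82, 1123] that have a decimal representation that is a palindrome: 88, 99, 101, 111, 121, 131, …, 1001, 1111.
94 qualify.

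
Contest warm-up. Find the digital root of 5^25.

5

The digital root of n equals n mod 9 (or 9 when 9 | n), so we need 5^25 mod 9.
5^25 ≡ 5 (mod 9), so the digital root is 5.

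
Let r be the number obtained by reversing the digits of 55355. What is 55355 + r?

110710

Reverse of 55355 is 55355.
55355 + 55355 = 110710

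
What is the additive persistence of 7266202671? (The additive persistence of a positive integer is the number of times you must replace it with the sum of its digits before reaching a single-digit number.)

3

7266202671 → 39 → 12 → 3 (3 steps)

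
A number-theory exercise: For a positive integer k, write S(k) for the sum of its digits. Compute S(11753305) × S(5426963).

S(11753305) = 1+1+7+5+3+3+0+5 = 25.
S(5426963) = 5+4+2+6+9+6+3 = 35.
25 · 35 = 875.

875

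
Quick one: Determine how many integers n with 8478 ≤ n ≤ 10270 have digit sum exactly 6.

The integers in [8478, 10270] that have digit sum exactly 6: 10005, 10014, 10023, 10032, 10041, 10050, …, 10221, 10230.
15 qualify.

15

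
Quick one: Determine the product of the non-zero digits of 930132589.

9×3×1×3×2×5×8×9 = 58320

58320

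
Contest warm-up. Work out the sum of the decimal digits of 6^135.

6^135 = 1123100968590805486067490785139871311149300510808491947285143687519677653346191462727898443913171541426176
Sum of its 106 digits: 468.

468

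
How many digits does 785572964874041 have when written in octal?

785572964874041 in base 8 is 26247456541033471, which has 17 digits.

17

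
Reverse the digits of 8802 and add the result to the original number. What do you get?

10890

Reverse of 8802 is 2088.
8802 + 2088 = 10890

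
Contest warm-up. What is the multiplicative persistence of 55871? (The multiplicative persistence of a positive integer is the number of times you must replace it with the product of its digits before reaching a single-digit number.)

2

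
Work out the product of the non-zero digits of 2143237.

2×1×4×3×2×3×7 = 1008

1008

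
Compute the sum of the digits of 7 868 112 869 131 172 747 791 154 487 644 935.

166

7+8+6+8+1+1+2+8+6+9+1+3+1+1+7+2+7+4+7+7+9+1+1+5+4+4+8+7+6+4+4+9+3+5 = 166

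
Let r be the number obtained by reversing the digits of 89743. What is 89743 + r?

Reverse of 89743 is 34798.
89743 + 34798 = 124541

124541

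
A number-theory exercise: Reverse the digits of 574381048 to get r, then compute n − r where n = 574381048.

Reverse of 574381048 is 840183475.
574381048 − 840183475 = -265802427

-265802427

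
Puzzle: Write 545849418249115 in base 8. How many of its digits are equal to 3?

3

545849418249115 in base 8 is 17407117053171633.
The digit 3 appears 3 times.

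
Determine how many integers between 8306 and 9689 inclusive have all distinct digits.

The integers in [8306, 9689] that have all distinct digits: 8306, 8307, 8309, 8310, 8312, 8314, …, 9685, 9687.
724 qualify.

724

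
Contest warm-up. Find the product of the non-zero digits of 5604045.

5×6×4×4×5 = 2400

2400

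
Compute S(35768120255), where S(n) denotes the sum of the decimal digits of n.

44

3+5+7+6+8+1+2+0+2+5+5 = 44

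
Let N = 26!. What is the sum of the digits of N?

26! = 403291461126605635584000000
Sum of its 27 digits: 81.

81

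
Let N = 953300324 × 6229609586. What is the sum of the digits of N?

106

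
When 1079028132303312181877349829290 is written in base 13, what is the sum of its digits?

1079028132303312181877349829290 in base 13 is B9BB74C659C841400481A2432C2.
Digit sum: 11+9+11+11+7+4+12+6+5+9+12+8+4+1+4+0+0+4+8+1+10+2+4+3+2+12+2 = 162.

162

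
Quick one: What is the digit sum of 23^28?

202

23^28 = 134393854047545109686936775588697536481
Sum of its 39 digits: 202.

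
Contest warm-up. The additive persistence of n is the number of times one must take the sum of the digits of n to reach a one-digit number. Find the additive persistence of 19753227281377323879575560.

2

19753227281377323879575560 → 124 → 7 (2 steps)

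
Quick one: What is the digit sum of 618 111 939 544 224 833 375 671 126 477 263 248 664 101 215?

6+1+8+1+1+1+9+3+9+5+4+4+2+2+4+8+3+3+3+7+5+6+7+1+1+2+6+4+7+7+2+6+3+2+4+8+6+6+4+1+0+1+2+1+5 = 181

181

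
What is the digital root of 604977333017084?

6+0+4+9+7+7+3+3+3+0+1+7+0+8+4 = 62
6+2 = 8
(Equivalently, 604977333017084 mod 9 = 8.)

8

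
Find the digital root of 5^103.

The digital root of n equals n mod 9 (or 9 when 9 | n), so we need 5^103 mod 9.
5^103 ≡ 5 (mod 9), so the digital root is 5.

5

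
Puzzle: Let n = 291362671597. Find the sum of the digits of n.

58

2+9+1+3+6+2+6+7+1+5+9+7 = 58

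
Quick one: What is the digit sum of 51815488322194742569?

94

5+1+8+1+5+4+8+8+3+2+2+1+9+4+7+4+2+5+6+9 = 94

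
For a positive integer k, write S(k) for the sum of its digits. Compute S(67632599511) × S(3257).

918

S(67632599511) = 6+7+6+3+2+5+9+9+5+1+1 = 54.
S(3257) = 3+2+5+7 = 17.
54 · 17 = 918.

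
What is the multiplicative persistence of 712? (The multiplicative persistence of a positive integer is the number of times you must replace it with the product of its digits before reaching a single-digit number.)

2

712 → 14 → 4 (2 steps)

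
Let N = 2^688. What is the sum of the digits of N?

2^688 = 1284212866588958375791257295625031412487875928423626430541572486100764686107685747586344369208395617975337638880902885183842634826705030240021439152991181848133599529084092919480386659639727225896311829037056
Sum of its 208 digits: 970.

970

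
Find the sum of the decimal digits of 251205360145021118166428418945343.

2+5+1+2+0+5+3+6+0+1+4+5+0+2+1+1+1+8+1+6+6+4+2+8+4+1+8+9+4+5+3+4+3 = 115

115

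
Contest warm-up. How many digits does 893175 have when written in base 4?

893175 in base 4 is 3122003313, which has 10 digits.

10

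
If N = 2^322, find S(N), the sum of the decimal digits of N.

439

2^322 = 8543948143683640329580086824678208458410818089426611079788166431288878903122562200091848347746304
Sum of its 97 digits: 439.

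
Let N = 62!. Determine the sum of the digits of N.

62! = 31469973260387937525653122354950764088012280797258232192163168247821107200000000000000
Sum of its 86 digits: 306.

306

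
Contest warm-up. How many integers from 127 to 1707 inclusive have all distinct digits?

976

The integers in [127, 1707] that have all distinct digits: 127, 128, 129, 130, 132, 134, …, 1705, 1706.
976 qualify.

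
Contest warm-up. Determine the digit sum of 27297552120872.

2+7+2+9+7+5+5+2+1+2+0+8+7+2 = 59

59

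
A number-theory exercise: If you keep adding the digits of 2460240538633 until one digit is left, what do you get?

1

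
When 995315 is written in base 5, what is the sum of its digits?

19

995315 in base 5 is 223322230.
Digit sum: 2+2+3+3+2+2+2+3+0 = 19.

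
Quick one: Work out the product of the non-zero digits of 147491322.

1×4×7×4×9×1×3×2×2 = 12096

12096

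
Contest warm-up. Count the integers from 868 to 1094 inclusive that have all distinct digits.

141

The integers in [868, 1094] that have all distinct digits: 869, 870, 871, 872, 873, 874, …, 1093, 1094.
141 qualify.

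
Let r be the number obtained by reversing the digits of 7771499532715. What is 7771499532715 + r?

Reverse of 7771499532715 is 5172359941777.
7771499532715 + 5172359941777 = 12943859474492

12943859474492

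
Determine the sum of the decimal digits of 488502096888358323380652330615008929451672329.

199

4+8+8+5+0+2+0+9+6+8+8+8+3+5+8+3+2+3+3+8+0+6+5+2+3+3+0+6+1+5+0+0+8+9+2+9+4+5+1+6+7+2+3+2+9 = 199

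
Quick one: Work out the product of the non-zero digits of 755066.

7×5×5×6×6 = 6300

6300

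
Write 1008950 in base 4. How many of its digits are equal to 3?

3

1008950 in base 4 is 3312110312.
The digit 3 appears 3 times.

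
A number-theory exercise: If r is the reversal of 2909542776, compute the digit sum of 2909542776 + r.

48

Reversal of 2909542776 is 6772459092; 2909542776 + 6772459092 = 9682001868.
Digit sum of 9682001868: 9+6+8+2+0+0+1+8+6+8 = 48.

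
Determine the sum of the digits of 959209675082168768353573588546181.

170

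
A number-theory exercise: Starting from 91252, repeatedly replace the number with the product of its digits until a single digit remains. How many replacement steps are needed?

2

91252 → 180 → 0 (2 steps)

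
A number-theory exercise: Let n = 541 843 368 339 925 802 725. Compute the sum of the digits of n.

97

5+4+1+8+4+3+3+6+8+3+3+9+9+2+5+8+0+2+7+2+5 = 97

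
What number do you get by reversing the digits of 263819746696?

Reversing 263819746696 gives 696647918362.

696647918362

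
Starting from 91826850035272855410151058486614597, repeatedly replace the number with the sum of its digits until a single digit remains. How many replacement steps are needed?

91826850035272855410151058486614597 → 151 → 7 (2 steps)

2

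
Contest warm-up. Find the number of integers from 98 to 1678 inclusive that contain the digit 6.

The integers in [98, 1678] that contain the digit 6: 106, 116, 126, 136, 146, 156, …, 1677, 1678.
445 qualify.

445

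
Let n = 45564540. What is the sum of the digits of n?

33

4+5+5+6+4+5+4+0 = 33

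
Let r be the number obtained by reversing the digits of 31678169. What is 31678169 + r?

Reverse of 31678169 is 96187613.
31678169 + 96187613 = 127865782

127865782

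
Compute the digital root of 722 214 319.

4

7+2+2+2+1+4+3+1+9 = 31
3+1 = 4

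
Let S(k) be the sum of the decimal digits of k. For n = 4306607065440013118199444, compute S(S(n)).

9

First digit sum: 90.
9+0 = 9.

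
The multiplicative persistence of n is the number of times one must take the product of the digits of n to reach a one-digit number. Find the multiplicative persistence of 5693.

5693 → 810 → 0 (2 steps)

2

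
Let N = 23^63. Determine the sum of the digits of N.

413

23^63 = 61496963034270950116360388328886663467629472660347931232804025889664612790569777747367
Sum of its 86 digits: 413.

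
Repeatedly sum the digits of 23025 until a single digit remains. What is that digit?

2+3+0+2+5 = 12
1+2 = 3
(Equivalently, 23025 mod 9 = 3.)

3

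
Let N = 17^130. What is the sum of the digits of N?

17^130 = 9085729004256841718308438420015608007687001344443112760818356862794610647930864113878808725615792656835384509495872239647213856410356729267494460946312905410849
Sum of its 160 digits: 712.

712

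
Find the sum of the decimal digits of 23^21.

23^21 = 39471584120695485887249589623
Sum of its 29 digits: 152.

152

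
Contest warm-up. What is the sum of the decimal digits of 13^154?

13^154 = 3525950858900620109463105899171222562671850431367637714145205893940785048238247198985678144023374404975902101139574339606106704430679361478807813893727348338103068614151689
Sum of its 172 digits: 751.

751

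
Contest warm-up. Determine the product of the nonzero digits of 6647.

1008

6×6×4×7 = 1008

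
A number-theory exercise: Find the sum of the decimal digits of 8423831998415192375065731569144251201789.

8+4+2+3+8+3+1+9+9+8+4+1+5+1+9+2+3+7+5+0+6+5+7+3+1+5+6+9+1+4+4+2+5+1+2+0+1+7+8+9 = 178

178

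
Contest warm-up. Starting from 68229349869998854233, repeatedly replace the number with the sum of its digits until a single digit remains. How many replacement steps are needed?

2

68229349869998854233 → 117 → 9 (2 steps)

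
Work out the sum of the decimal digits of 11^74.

11^74 = 115626851945005895824350724793934920977843826201410687257519861520453973754841
Sum of its 78 digits: 355.

355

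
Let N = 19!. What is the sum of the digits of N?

45

19! = 121645100408832000
Sum of its 18 digits: 45.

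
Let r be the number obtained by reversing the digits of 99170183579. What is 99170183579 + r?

196708290778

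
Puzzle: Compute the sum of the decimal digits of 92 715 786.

45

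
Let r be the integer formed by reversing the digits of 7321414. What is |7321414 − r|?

Reverse of 7321414 is 4141237.
|7321414 − 4141237| = 3180177

3180177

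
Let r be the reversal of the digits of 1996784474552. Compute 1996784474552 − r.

Reverse of 1996784474552 is 2554744876991.
1996784474552 − 2554744876991 = -557960402439

-557960402439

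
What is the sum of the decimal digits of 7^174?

649

7^174 = 1114445827317259401462923446844454396825312597429561805158834242653086269406289524539987943781671413330379520629621090321222102356419993416083776849
Sum of its 148 digits: 649.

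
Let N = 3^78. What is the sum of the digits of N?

153

3^78 = 16423203268260658146231467800709255289
Sum of its 38 digits: 153.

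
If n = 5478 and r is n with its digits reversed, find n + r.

Reverse of 5478 is 8745.
5478 + 8745 = 14223

14223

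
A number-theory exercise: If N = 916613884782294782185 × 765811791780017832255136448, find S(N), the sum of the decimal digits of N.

245

916613884782294782185 × 765811791780017832255136448 = 701953721475571987657894722070691866935614578880
Sum of its 48 digits: 245.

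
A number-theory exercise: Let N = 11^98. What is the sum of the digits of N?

11^98 = 1138893581803493403646143567941292295559035636366815407698055996045866546243992369995050904937673772281
Sum of its 103 digits: 499.

499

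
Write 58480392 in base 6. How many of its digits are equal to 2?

2

58480392 in base 6 is 5445234320.
The digit 2 appears 2 times.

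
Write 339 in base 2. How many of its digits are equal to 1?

5

339 in base 2 is 101010011.
The digit 1 appears 5 times.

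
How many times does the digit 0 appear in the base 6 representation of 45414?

45414 in base 6 is 550130.
The digit 0 appears 2 times.

2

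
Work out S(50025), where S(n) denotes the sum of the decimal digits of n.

5+0+0+2+5 = 12

12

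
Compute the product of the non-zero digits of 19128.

144

1×9×1×2×8 = 144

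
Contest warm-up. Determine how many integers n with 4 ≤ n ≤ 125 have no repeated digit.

99

The integers in [4, 125] that have no repeated digit: 4, 5, 6, 7, 8, 9, …, 124, 125.
99 qualify.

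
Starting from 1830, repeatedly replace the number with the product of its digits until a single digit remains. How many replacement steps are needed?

1830 → 0 (1 step)

1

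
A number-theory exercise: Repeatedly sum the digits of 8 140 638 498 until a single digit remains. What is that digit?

6

8+1+4+0+6+3+8+4+9+8 = 51
5+1 = 6
(Equivalently, 8 140 638 498 mod 9 = 6.)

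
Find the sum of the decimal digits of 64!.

324

64! = 126886932185884164103433389335161480802865516174545192198801894375214704230400000000000000
Sum of its 90 digits: 324.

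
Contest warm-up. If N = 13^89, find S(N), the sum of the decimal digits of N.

457

13^89 = 1383433714535477836295304383783820453092086974839448400254698134232250458309917484540068859490708973
Sum of its 100 digits: 457.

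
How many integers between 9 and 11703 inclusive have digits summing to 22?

The integers in [9, 11703] that have digits summing to 22: 499, 589, 598, 679, 688, 697, …, 11686, 11695.
583 qualify.

583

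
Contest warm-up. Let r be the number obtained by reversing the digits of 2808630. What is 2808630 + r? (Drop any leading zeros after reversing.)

Reverse of 2808630 is 368082.
2808630 + 368082 = 3176712

3176712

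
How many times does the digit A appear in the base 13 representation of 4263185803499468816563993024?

4263185803499468816563993024 in base 13 is 7B14479A387C84C5B6C88C3B1.
The digit A appears 1 time.

1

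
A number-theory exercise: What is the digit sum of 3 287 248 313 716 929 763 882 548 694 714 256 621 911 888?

214

3+2+8+7+2+4+8+3+1+3+7+1+6+9+2+9+7+6+3+8+8+2+5+4+8+6+9+4+7+1+4+2+5+6+6+2+1+9+1+1+8+8+8 = 214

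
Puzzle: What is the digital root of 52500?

3

5+2+5+0+0 = 12
1+2 = 3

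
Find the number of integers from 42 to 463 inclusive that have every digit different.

312

The integers in [42, 463] that have every digit different: 42, 43, 45, 46, 47, 48, …, 462, 463.
312 qualify.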